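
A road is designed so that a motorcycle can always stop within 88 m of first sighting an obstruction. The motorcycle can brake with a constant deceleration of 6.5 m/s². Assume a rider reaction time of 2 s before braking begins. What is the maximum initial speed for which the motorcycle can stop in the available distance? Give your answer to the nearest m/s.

Maximum speed ≈ 23 m/s

Stopping distance: v·t_r + v²/(2a) = 88 with t_r = 2 s and a = 6.500 m/s².
So v² + 26.000 v − 1144.00 = 0.
Positive root: v = −a·t_r + √((a·t_r)² + 2a·d) = −13.000 + √(169.000 + 1144.00) = 23.2353 m/s.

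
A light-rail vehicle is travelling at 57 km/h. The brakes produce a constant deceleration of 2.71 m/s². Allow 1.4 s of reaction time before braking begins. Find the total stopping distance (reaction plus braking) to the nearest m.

57 km/h ÷ 3.6 = 15.8333 m/s.
Reaction distance = v·t_r = 15.8333 × 1.4 = 22.167 m.
Braking distance = v²/(2a) = 15.8333² / (2 × 2.710) = 250.693 / 5.420 = 46.253 m.
Total = 22.167 + 46.253 = 68.420 m.

Total stopping distance ≈ 68 m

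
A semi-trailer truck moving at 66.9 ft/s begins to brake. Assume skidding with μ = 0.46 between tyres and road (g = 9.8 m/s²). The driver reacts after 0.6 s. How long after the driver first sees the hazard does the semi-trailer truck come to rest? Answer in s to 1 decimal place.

Total time ≈ 5.1 s

66.9 ft/s × 0.3048 = 20.3911 m/s.
a = μg = 0.46 × 9.8 = 4.508 m/s².
Braking time = v/a = 20.3911 / 4.508 = 4.523 s.
Total = 0.6 + 4.523 = 5.123 s.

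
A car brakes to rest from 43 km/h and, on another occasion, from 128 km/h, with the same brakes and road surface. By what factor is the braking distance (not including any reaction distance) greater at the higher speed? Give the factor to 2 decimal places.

Factor ≈ 8.86

Braking distance d = v²/(2a), so with a fixed, d ∝ v².
Factor = (128/43)² = 2.9767² = 8.8607.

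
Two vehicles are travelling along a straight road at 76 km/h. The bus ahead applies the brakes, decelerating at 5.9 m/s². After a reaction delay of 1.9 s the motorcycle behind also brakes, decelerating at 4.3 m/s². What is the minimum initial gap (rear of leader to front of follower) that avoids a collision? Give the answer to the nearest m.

Minimum gap ≈ 54 m

76 km/h ÷ 3.6 = 21.1111 m/s.
Leader travels v²/(2a_L) = 445.679 / 11.800 = 37.769 m before stopping.
Follower covers v·t_r = 21.1111 × 1.9 = 40.111 m while reacting, then v²/(2a_F) = 445.679 / 8.600 = 51.823 m while braking, for a total of 40.111 + 51.823 = 91.934 m.
Since a_F ≤ a_L and the follower starts braking later, the follower is never slower than the leader, so the closest approach is when both have stopped.
Minimum gap = 91.934 − 37.769 = 54.165 m.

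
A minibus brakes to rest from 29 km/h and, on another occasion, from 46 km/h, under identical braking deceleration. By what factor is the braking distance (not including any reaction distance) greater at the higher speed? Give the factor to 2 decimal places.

Factor ≈ 2.52

Braking distance d = v²/(2a), so with a fixed, d ∝ v².
Factor = (46/29)² = 1.5862² = 2.5160.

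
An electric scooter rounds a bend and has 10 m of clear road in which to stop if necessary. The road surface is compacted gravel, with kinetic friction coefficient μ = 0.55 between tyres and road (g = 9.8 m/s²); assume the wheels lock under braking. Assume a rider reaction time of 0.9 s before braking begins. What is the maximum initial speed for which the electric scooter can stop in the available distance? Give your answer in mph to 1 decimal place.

a = μg = 0.55 × 9.8 = 5.390 m/s².
Stopping distance: v·t_r + v²/(2a) = 10 with t_r = 0.9 s and a = 5.390 m/s².
So v² + 9.702 v − 107.80 = 0.
Positive root: v = −a·t_r + √((a·t_r)² + 2a·d) = −4.851 + √(23.532 + 107.80) = 6.6090 m/s.
6.6090 m/s ÷ 0.44704 = 14.784 mph.

Maximum speed ≈ 14.8 mph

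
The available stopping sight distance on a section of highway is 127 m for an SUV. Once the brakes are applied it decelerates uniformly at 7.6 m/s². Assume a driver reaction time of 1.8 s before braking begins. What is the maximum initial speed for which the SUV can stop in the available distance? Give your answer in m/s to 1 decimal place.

Maximum speed ≈ 32.3 m/s

Stopping distance: v·t_r + v²/(2a) = 127 with t_r = 1.8 s and a = 7.600 m/s².
So v² + 27.360 v − 1930.40 = 0.
Positive root: v = −a·t_r + √((a·t_r)² + 2a·d) = −13.680 + √(187.142 + 1930.40) = 32.3368 m/s.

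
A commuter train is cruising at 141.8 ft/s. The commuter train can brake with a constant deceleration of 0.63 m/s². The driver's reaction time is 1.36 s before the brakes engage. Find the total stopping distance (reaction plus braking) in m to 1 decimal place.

141.8 ft/s × 0.3048 = 43.2206 m/s.
Reaction distance = v·t_r = 43.2206 × 1.36 = 58.780 m.
Braking distance = v²/(2a) = 43.2206² / (2 × 0.630) = 1868.020 / 1.260 = 1482.556 m.
Total = 58.780 + 1482.556 = 1541.336 m.

Total stopping distance ≈ 1541.3 m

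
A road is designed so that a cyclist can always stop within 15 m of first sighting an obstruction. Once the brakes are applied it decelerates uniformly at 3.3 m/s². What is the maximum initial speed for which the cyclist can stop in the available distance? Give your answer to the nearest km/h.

Maximum speed ≈ 36 km/h

v²/(2a) = d ⇒ v = √(2 × 3.300 × 15) = √99.00 = 9.9499 m/s.
9.9499 m/s × 3.6 = 35.820 km/h.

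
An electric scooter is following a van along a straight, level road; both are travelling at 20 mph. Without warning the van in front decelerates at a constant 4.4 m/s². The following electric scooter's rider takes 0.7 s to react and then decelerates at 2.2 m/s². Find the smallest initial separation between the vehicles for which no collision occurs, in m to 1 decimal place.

Minimum gap ≈ 15.3 m

20 mph × 0.44704 = 8.9408 m/s.
Leader travels v²/(2a_L) = 79.938 / 8.800 = 9.084 m before stopping.
Follower covers v·t_r = 8.9408 × 0.7 = 6.259 m while reacting, then v²/(2a_F) = 79.938 / 4.400 = 18.168 m while braking, for a total of 6.259 + 18.168 = 24.427 m.
Since a_F ≤ a_L and the follower starts braking later, the follower is never slower than the leader, so the closest approach is when both have stopped.
Minimum gap = 24.427 − 9.084 = 15.343 m.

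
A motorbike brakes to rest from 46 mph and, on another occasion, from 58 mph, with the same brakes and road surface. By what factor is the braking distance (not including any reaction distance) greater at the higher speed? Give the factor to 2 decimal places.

Braking distance d = v²/(2a), so with a fixed, d ∝ v².
Factor = (58/46)² = 1.2609² = 1.5899.

Factor ≈ 1.59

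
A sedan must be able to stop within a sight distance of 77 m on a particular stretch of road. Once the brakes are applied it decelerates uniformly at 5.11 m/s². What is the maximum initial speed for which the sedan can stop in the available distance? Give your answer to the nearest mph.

Maximum speed ≈ 63 mph

v²/(2a) = d ⇒ v = √(2 × 5.110 × 77) = √786.94 = 28.0525 m/s.
28.0525 m/s ÷ 0.44704 = 62.752 mph.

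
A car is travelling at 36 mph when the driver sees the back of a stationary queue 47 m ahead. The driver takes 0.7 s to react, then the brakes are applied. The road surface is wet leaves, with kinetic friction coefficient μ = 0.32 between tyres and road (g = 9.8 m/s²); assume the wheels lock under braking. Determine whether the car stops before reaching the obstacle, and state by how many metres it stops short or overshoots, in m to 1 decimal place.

No — it overshoots by 5.6 m

36 mph × 0.44704 = 16.0934 m/s.
a = μg = 0.32 × 9.8 = 3.136 m/s².
Reaction distance = 16.0934 × 0.7 = 11.265 m.
Braking distance = v²/(2a) = 258.998 / 6.272 = 41.294 m.
Total stopping distance = 11.265 + 41.294 = 52.559 m, vs 47 m available — it cannot stop in time and overshoots by 52.559 − 47 = 5.559 m.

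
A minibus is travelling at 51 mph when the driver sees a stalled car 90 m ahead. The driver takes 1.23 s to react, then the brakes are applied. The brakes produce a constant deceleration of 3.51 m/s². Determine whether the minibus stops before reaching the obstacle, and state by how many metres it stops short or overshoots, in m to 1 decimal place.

No — it overshoots by 12.1 m

51 mph × 0.44704 = 22.7990 m/s.
Reaction distance = 22.7990 × 1.23 = 28.043 m.
Braking distance = v²/(2a) = 519.794 / 7.020 = 74.045 m.
Total stopping distance = 28.043 + 74.045 = 102.088 m, vs 90 m available — it cannot stop in time and overshoots by 102.088 − 90 = 12.088 m.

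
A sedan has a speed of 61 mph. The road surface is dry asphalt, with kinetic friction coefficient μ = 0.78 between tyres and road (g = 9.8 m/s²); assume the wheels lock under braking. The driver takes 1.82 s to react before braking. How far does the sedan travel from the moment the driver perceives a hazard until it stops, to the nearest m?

61 mph × 0.44704 = 27.2694 m/s.
a = μg = 0.78 × 9.8 = 7.644 m/s².
Reaction distance = v·t_r = 27.2694 × 1.82 = 49.630 m.
Braking distance = v²/(2a) = 27.2694² / (2 × 7.644) = 743.620 / 15.288 = 48.641 m.
Total = 49.630 + 48.641 = 98.271 m.

Total stopping distance ≈ 98 m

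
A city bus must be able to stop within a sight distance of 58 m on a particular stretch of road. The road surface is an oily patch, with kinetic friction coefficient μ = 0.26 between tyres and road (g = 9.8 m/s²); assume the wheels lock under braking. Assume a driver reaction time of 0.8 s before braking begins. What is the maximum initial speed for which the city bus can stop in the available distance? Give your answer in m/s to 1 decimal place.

Maximum speed ≈ 15.3 m/s

a = μg = 0.26 × 9.8 = 2.548 m/s².
Stopping distance: v·t_r + v²/(2a) = 58 with t_r = 0.8 s and a = 2.548 m/s².
So v² + 4.077 v − 295.57 = 0.
Positive root: v = −a·t_r + √((a·t_r)² + 2a·d) = −2.038 + √(4.153 + 295.57) = 15.2745 m/s.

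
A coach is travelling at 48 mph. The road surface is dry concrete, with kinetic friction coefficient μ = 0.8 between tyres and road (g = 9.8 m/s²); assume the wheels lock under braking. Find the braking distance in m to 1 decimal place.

Braking distance ≈ 29.4 m

48 mph × 0.44704 = 21.4579 m/s.
a = μg = 0.8 × 9.8 = 7.840 m/s².
Braking distance = v²/(2a) = 21.4579² / (2 × 7.840) = 460.441 / 15.680 = 29.365 m.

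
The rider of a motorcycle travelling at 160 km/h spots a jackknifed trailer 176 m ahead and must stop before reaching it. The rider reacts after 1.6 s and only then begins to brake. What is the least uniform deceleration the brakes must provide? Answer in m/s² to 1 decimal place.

160 km/h ÷ 3.6 = 44.4444 m/s.
Distance covered during reaction = 44.4444 × 1.6 = 71.111 m.
Distance available for braking: 176 − 71.111 = 104.889 m.
v² = 2a·d ⇒ a = v²/(2d) = 44.4444² / (2 × 104.889) = 1975.305 / 209.778 = 9.4162 m/s².

Required deceleration ≈ 9.4 m/s²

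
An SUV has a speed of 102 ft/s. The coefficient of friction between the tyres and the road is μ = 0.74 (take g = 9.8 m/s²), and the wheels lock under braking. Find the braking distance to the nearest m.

Braking distance ≈ 67 m

102 ft/s × 0.3048 = 31.0896 m/s.
a = μg = 0.74 × 9.8 = 7.252 m/s².
Braking distance = v²/(2a) = 31.0896² / (2 × 7.252) = 966.563 / 14.504 = 66.641 m.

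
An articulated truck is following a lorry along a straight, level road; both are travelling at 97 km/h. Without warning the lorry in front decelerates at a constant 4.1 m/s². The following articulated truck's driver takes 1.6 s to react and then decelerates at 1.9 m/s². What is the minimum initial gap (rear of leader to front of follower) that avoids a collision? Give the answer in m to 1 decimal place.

Minimum gap ≈ 145.6 m

97 km/h ÷ 3.6 = 26.9444 m/s.
Leader travels v²/(2a_L) = 726.001 / 8.200 = 88.537 m before stopping.
Follower covers v·t_r = 26.9444 × 1.6 = 43.111 m while reacting, then v²/(2a_F) = 726.001 / 3.800 = 191.053 m while braking, for a total of 43.111 + 191.053 = 234.164 m.
Since a_F ≤ a_L and the follower starts braking later, the follower is never slower than the leader, so the closest approach is when both have stopped.
Minimum gap = 234.164 − 88.537 = 145.627 m.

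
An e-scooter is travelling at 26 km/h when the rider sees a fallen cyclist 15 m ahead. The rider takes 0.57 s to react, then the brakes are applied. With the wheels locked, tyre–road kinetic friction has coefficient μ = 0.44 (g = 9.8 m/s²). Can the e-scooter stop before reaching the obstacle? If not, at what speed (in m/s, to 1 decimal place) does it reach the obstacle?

26 km/h ÷ 3.6 = 7.2222 m/s.
a = μg = 0.44 × 9.8 = 4.312 m/s².
Reaction distance = 7.2222 × 0.57 = 4.117 m.
Braking distance = v²/(2a) = 52.160 / 8.624 = 6.048 m.
Total stopping distance = 4.117 + 6.048 = 10.165 m, vs 15 m available — it stops with 15 − 10.165 = 4.835 m to spare.

Yes — it stops about 4.8 m short of the obstacle, so it never reaches it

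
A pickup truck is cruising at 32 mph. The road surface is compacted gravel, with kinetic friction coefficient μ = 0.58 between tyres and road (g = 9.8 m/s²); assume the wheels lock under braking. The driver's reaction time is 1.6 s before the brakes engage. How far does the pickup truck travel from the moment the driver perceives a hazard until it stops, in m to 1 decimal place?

Total stopping distance ≈ 40.9 m

32 mph × 0.44704 = 14.3053 m/s.
a = μg = 0.58 × 9.8 = 5.684 m/s².
Reaction distance = v·t_r = 14.3053 × 1.6 = 22.888 m.
Braking distance = v²/(2a) = 14.3053² / (2 × 5.684) = 204.642 / 11.368 = 18.002 m.
Total = 22.888 + 18.002 = 40.890 m.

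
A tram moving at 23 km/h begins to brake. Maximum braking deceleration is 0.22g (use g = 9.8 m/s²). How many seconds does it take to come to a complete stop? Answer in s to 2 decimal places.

Braking time ≈ 2.96 s

23 km/h ÷ 3.6 = 6.3889 m/s.
a = 0.22 × 9.8 = 2.156 m/s².
Braking time = v/a = 6.3889 / 2.156 = 2.963 s.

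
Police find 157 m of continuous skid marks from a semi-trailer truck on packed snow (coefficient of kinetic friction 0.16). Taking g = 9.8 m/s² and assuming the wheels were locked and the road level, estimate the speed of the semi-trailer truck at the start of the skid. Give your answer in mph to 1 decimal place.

Deceleration a = μg = 0.16 × 9.8 = 1.568 m/s².
v = √(2a·d) = √(2 × 1.568 × 157) = √492.352 = 22.1890 m/s.
= 22.1890 ÷ 0.44704 = 49.635 mph.

Initial speed ≈ 49.6 mph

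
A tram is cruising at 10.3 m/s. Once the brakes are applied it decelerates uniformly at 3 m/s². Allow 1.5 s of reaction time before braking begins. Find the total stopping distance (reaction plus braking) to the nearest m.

Total stopping distance ≈ 33 m

Reaction distance = v·t_r = 10.3000 × 1.5 = 15.450 m.
Braking distance = v²/(2a) = 10.3000² / (2 × 3.000) = 106.090 / 6.000 = 17.682 m.
Total = 15.450 + 17.682 = 33.132 m.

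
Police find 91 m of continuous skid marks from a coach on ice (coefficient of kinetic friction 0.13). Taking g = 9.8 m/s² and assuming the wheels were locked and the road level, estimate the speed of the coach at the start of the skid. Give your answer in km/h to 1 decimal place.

Deceleration a = μg = 0.13 × 9.8 = 1.274 m/s².
v = √(2a·d) = √(2 × 1.274 × 91) = √231.868 = 15.2272 m/s.
= 15.2272 × 3.6 = 54.818 km/h.

Initial speed ≈ 54.8 km/h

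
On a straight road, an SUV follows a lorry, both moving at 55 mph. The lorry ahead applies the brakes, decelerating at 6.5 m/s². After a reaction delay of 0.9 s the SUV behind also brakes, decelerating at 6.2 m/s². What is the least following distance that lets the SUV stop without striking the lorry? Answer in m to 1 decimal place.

Minimum gap ≈ 24.4 m

55 mph × 0.44704 = 24.5872 m/s.
Leader travels v²/(2a_L) = 604.530 / 13.000 = 46.502 m before stopping.
Follower covers v·t_r = 24.5872 × 0.9 = 22.128 m while reacting, then v²/(2a_F) = 604.530 / 12.400 = 48.752 m while braking, for a total of 22.128 + 48.752 = 70.880 m.
Since a_F ≤ a_L and the follower starts braking later, the follower is never slower than the leader, so the closest approach is when both have stopped.
Minimum gap = 70.880 − 46.502 = 24.378 m.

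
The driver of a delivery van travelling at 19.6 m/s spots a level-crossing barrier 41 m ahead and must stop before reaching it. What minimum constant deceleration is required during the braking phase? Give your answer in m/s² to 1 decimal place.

v² = 2a·d ⇒ a = v²/(2d) = 19.6000² / (2 × 41.000) = 384.160 / 82.000 = 4.6849 m/s².

Required deceleration ≈ 4.7 m/s²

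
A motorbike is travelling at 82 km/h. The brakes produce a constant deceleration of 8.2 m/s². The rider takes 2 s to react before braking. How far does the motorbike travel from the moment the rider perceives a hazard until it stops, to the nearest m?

82 km/h ÷ 3.6 = 22.7778 m/s.
Reaction distance = v·t_r = 22.7778 × 2 = 45.556 m.
Braking distance = v²/(2a) = 22.7778² / (2 × 8.200) = 518.828 / 16.400 = 31.636 m.
Total = 45.556 + 31.636 = 77.192 m.

Total stopping distance ≈ 77 m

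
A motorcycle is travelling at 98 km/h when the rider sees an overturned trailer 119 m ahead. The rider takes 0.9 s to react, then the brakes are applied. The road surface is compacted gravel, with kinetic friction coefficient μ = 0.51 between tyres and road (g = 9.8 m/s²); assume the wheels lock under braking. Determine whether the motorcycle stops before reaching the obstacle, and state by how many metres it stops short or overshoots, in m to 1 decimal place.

98 km/h ÷ 3.6 = 27.2222 m/s.
a = μg = 0.51 × 9.8 = 4.998 m/s².
Reaction distance = 27.2222 × 0.9 = 24.500 m.
Braking distance = v²/(2a) = 741.048 / 9.996 = 74.134 m.
Total stopping distance = 24.500 + 74.134 = 98.634 m, vs 119 m available — it stops with 119 − 98.634 = 20.366 m to spare.

Yes — it stops 20.4 m short of the obstacle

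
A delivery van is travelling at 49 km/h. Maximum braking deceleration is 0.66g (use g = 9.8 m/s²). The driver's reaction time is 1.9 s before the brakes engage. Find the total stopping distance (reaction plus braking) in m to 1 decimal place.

49 km/h ÷ 3.6 = 13.6111 m/s.
a = 0.66 × 9.8 = 6.468 m/s².
Reaction distance = v·t_r = 13.6111 × 1.9 = 25.861 m.
Braking distance = v²/(2a) = 13.6111² / (2 × 6.468) = 185.262 / 12.936 = 14.321 m.
Total = 25.861 + 14.321 = 40.182 m.

Total stopping distance ≈ 40.2 m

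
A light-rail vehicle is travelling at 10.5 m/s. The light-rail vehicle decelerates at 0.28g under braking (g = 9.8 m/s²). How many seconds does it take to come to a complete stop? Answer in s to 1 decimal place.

a = 0.28 × 9.8 = 2.744 m/s².
Braking time = v/a = 10.5000 / 2.744 = 3.827 s.

Braking time ≈ 3.8 s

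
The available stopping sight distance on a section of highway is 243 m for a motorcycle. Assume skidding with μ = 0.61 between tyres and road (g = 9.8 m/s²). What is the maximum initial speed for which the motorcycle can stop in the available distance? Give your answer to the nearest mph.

Maximum speed ≈ 121 mph

a = μg = 0.61 × 9.8 = 5.978 m/s².
v²/(2a) = d ⇒ v = √(2 × 5.978 × 243) = √2905.31 = 53.9009 m/s.
53.9009 m/s ÷ 0.44704 = 120.573 mph.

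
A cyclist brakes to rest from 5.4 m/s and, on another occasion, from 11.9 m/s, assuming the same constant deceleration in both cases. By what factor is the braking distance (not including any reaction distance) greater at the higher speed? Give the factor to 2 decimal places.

Factor ≈ 4.86

Braking distance d = v²/(2a), so with a fixed, d ∝ v².
Factor = (11.9/5.4)² = 2.2037² = 4.8563.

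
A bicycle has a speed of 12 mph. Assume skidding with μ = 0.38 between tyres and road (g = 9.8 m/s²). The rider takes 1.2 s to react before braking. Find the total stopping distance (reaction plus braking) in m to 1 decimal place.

Total stopping distance ≈ 10.3 m

12 mph × 0.44704 = 5.3645 m/s.
a = μg = 0.38 × 9.8 = 3.724 m/s².
Reaction distance = v·t_r = 5.3645 × 1.2 = 6.437 m.
Braking distance = v²/(2a) = 5.3645² / (2 × 3.724) = 28.778 / 7.448 = 3.864 m.
Total = 6.437 + 3.864 = 10.301 m.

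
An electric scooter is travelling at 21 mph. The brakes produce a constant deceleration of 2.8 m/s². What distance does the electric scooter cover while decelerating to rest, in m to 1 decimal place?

Braking distance ≈ 15.7 m

21 mph × 0.44704 = 9.3878 m/s.
Braking distance = v²/(2a) = 9.3878² / (2 × 2.800) = 88.131 / 5.600 = 15.738 m.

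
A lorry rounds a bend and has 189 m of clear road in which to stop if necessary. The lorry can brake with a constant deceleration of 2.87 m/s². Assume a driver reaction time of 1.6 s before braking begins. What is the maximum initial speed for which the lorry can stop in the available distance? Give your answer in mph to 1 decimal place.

Stopping distance: v·t_r + v²/(2a) = 189 with t_r = 1.6 s and a = 2.870 m/s².
So v² + 9.184 v − 1084.86 = 0.
Positive root: v = −a·t_r + √((a·t_r)² + 2a·d) = −4.592 + √(21.086 + 1084.86) = 28.6638 m/s.
28.6638 m/s ÷ 0.44704 = 64.119 mph.

Maximum speed ≈ 64.1 mph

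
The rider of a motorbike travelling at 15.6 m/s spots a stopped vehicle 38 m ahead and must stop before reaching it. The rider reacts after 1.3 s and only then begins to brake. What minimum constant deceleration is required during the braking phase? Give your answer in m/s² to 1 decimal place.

Required deceleration ≈ 6.9 m/s²

Distance covered during reaction = 15.6000 × 1.3 = 20.280 m.
Distance available for braking: 38 − 20.280 = 17.720 m.
v² = 2a·d ⇒ a = v²/(2d) = 15.6000² / (2 × 17.720) = 243.360 / 35.440 = 6.8668 m/s².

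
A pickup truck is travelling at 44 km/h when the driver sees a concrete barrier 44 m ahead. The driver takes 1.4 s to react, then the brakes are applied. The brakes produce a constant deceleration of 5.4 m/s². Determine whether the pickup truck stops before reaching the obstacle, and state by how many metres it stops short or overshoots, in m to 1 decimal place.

44 km/h ÷ 3.6 = 12.2222 m/s.
Reaction distance = 12.2222 × 1.4 = 17.111 m.
Braking distance = v²/(2a) = 149.382 / 10.800 = 13.832 m.
Total stopping distance = 17.111 + 13.832 = 30.943 m, vs 44 m available — it stops with 44 − 30.943 = 13.057 m to spare.

Yes — it stops 13.1 m short of the obstacle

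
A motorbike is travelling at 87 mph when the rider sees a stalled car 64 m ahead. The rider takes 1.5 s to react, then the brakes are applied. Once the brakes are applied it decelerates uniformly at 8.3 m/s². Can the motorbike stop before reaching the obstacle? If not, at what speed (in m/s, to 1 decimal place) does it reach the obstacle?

No — it strikes the obstacle at 37.7 m/s

87 mph × 0.44704 = 38.8925 m/s.
Reaction distance = 38.8925 × 1.5 = 58.339 m.
Braking distance needed to stop: v²/(2a) = 1512.627 / 16.600 = 91.122 m, so total needed = 58.339 + 91.122 = 149.461 m > 64 m — it cannot stop.
Distance remaining when braking begins: 64 − 58.339 = 5.661 m.
v² = v₀² − 2a·d = 1512.627 − 2 × 8.300 × 5.661 = 1418.654 m²/s².
v = √1418.654 = 37.665 m/s.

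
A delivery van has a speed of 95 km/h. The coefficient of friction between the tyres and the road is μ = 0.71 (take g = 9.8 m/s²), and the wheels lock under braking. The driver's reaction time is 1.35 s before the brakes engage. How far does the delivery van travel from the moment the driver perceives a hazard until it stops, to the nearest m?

Total stopping distance ≈ 86 m

95 km/h ÷ 3.6 = 26.3889 m/s.
a = μg = 0.71 × 9.8 = 6.958 m/s².
Reaction distance = v·t_r = 26.3889 × 1.35 = 35.625 m.
Braking distance = v²/(2a) = 26.3889² / (2 × 6.958) = 696.374 / 13.916 = 50.041 m.
Total = 35.625 + 50.041 = 85.666 m.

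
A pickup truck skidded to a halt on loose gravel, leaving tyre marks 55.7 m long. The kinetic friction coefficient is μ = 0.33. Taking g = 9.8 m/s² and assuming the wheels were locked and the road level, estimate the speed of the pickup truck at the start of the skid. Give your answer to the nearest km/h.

Deceleration a = μg = 0.33 × 9.8 = 3.234 m/s².
v = √(2a·d) = √(2 × 3.234 × 55.7) = √360.268 = 18.9807 m/s.
= 18.9807 × 3.6 = 68.331 km/h.

Initial speed ≈ 68 km/h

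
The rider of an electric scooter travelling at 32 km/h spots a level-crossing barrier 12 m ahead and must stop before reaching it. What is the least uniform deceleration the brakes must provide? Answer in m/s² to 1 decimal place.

32 km/h ÷ 3.6 = 8.8889 m/s.
v² = 2a·d ⇒ a = v²/(2d) = 8.8889² / (2 × 12.000) = 79.013 / 24.000 = 3.2922 m/s².

Required deceleration ≈ 3.3 m/s²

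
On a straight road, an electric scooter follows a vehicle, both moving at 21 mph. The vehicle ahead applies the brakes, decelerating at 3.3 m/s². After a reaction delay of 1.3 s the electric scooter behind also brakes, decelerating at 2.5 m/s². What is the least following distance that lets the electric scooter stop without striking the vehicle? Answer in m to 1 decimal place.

21 mph × 0.44704 = 9.3878 m/s.
Leader travels v²/(2a_L) = 88.131 / 6.600 = 13.353 m before stopping.
Follower covers v·t_r = 9.3878 × 1.3 = 12.204 m while reacting, then v²/(2a_F) = 88.131 / 5.000 = 17.626 m while braking, for a total of 12.204 + 17.626 = 29.830 m.
Since a_F ≤ a_L and the follower starts braking later, the follower is never slower than the leader, so the closest approach is when both have stopped.
Minimum gap = 29.830 − 13.353 = 16.477 m.

Minimum gap ≈ 16.5 m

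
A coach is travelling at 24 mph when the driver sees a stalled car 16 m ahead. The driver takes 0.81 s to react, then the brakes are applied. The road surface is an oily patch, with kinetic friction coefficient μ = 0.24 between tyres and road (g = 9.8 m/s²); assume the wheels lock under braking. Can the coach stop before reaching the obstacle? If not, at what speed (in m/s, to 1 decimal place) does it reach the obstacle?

24 mph × 0.44704 = 10.7290 m/s.
a = μg = 0.24 × 9.8 = 2.352 m/s².
Reaction distance = 10.7290 × 0.81 = 8.690 m.
Braking distance needed to stop: v²/(2a) = 115.111 / 4.704 = 24.471 m, so total needed = 8.690 + 24.471 = 33.161 m > 16 m — it cannot stop.
Distance remaining when braking begins: 16 − 8.690 = 7.310 m.
v² = v₀² − 2a·d = 115.111 − 2 × 2.352 × 7.310 = 80.725 m²/s².
v = √80.725 = 8.985 m/s.

No — it strikes the obstacle at 9.0 m/s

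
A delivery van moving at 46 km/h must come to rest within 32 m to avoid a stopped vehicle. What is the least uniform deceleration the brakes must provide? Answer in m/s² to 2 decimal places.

Required deceleration ≈ 2.55 m/s²

46 km/h ÷ 3.6 = 12.7778 m/s.
v² = 2a·d ⇒ a = v²/(2d) = 12.7778² / (2 × 32.000) = 163.272 / 64.000 = 2.5511 m/s².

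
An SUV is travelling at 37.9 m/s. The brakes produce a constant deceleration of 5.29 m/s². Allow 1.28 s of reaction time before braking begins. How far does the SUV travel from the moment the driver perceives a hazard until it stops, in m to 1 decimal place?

Reaction distance = v·t_r = 37.9000 × 1.28 = 48.512 m.
Braking distance = v²/(2a) = 37.9000² / (2 × 5.290) = 1436.410 / 10.580 = 135.767 m.
Total = 48.512 + 135.767 = 184.279 m.

Total stopping distance ≈ 184.3 m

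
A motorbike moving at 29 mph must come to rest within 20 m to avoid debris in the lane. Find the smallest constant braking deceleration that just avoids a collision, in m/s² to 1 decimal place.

29 mph × 0.44704 = 12.9642 m/s.
v² = 2a·d ⇒ a = v²/(2d) = 12.9642² / (2 × 20.000) = 168.070 / 40.000 = 4.2017 m/s².

Required deceleration ≈ 4.2 m/s²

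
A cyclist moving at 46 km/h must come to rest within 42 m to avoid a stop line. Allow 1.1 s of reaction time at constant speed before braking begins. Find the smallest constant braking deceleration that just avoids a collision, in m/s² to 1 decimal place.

46 km/h ÷ 3.6 = 12.7778 m/s.
Distance covered during reaction = 12.7778 × 1.1 = 14.056 m.
Distance available for braking: 42 − 14.056 = 27.944 m.
v² = 2a·d ⇒ a = v²/(2d) = 12.7778² / (2 × 27.944) = 163.272 / 55.888 = 2.9214 m/s².

Required deceleration ≈ 2.9 m/s²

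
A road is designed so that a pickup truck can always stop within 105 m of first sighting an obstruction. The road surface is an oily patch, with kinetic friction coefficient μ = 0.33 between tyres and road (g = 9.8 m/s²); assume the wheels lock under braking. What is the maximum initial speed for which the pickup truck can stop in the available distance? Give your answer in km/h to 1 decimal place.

a = μg = 0.33 × 9.8 = 3.234 m/s².
v²/(2a) = d ⇒ v = √(2 × 3.234 × 105) = √679.14 = 26.0603 m/s.
26.0603 m/s × 3.6 = 93.817 km/h.

Maximum speed ≈ 93.8 km/h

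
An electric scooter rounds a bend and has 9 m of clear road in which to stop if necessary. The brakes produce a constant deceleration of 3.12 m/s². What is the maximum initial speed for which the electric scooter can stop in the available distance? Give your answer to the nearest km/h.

Maximum speed ≈ 27 km/h

v²/(2a) = d ⇒ v = √(2 × 3.120 × 9) = √56.16 = 7.4940 m/s.
7.4940 m/s × 3.6 = 26.978 km/h.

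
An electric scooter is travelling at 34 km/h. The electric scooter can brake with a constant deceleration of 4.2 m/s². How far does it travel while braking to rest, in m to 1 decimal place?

Braking distance ≈ 10.6 m

34 km/h ÷ 3.6 = 9.4444 m/s.
Braking distance = v²/(2a) = 9.4444² / (2 × 4.200) = 89.197 / 8.400 = 10.619 m.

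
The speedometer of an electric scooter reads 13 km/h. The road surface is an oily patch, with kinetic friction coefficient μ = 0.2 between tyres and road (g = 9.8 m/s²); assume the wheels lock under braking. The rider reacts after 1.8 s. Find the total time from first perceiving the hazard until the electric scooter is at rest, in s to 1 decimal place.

Total time ≈ 3.6 s

13 km/h ÷ 3.6 = 3.6111 m/s.
a = μg = 0.2 × 9.8 = 1.960 m/s².
Braking time = v/a = 3.6111 / 1.960 = 1.842 s.
Total = 1.8 + 1.842 = 3.642 s.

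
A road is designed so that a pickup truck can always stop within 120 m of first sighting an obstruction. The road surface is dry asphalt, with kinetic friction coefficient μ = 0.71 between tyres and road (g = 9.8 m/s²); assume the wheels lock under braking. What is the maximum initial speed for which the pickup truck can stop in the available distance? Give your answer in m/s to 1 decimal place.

Maximum speed ≈ 40.9 m/s

a = μg = 0.71 × 9.8 = 6.958 m/s².
v²/(2a) = d ⇒ v = √(2 × 6.958 × 120) = √1669.92 = 40.8647 m/s.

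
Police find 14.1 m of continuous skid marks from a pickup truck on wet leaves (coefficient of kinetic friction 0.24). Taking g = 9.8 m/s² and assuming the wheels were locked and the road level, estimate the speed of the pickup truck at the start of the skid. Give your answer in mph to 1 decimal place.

Initial speed ≈ 18.2 mph

Deceleration a = μg = 0.24 × 9.8 = 2.352 m/s².
v = √(2a·d) = √(2 × 2.352 × 14.1) = √66.326 = 8.1441 m/s.
= 8.1441 ÷ 0.44704 = 18.218 mph.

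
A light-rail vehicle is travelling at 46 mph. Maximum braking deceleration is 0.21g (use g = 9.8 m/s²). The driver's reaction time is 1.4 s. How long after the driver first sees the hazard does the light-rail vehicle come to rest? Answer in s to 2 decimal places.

46 mph × 0.44704 = 20.5638 m/s.
a = 0.21 × 9.8 = 2.058 m/s².
Braking time = v/a = 20.5638 / 2.058 = 9.992 s.
Total = 1.4 + 9.992 = 11.392 s.

Total time ≈ 11.39 s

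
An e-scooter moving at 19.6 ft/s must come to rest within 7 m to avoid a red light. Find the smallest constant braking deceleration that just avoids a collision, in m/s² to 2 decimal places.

19.6 ft/s × 0.3048 = 5.9741 m/s.
v² = 2a·d ⇒ a = v²/(2d) = 5.9741² / (2 × 7.000) = 35.690 / 14.000 = 2.5493 m/s².

Required deceleration ≈ 2.55 m/s²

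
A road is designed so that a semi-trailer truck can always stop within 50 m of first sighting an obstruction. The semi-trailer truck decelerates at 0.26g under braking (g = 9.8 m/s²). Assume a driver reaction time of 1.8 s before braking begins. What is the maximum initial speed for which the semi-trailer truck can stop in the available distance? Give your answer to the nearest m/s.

Maximum speed ≈ 12 m/s

a = 0.26 × 9.8 = 2.548 m/s².
Stopping distance: v·t_r + v²/(2a) = 50 with t_r = 1.8 s and a = 2.548 m/s².
So v² + 9.173 v − 254.80 = 0.
Positive root: v = −a·t_r + √((a·t_r)² + 2a·d) = −4.586 + √(21.031 + 254.80) = 12.0222 m/s.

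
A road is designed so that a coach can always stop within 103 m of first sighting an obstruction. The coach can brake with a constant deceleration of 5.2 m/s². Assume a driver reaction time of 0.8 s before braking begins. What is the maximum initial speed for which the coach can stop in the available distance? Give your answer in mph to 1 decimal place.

Stopping distance: v·t_r + v²/(2a) = 103 with t_r = 0.8 s and a = 5.200 m/s².
So v² + 8.320 v − 1071.20 = 0.
Positive root: v = −a·t_r + √((a·t_r)² + 2a·d) = −4.160 + √(17.306 + 1071.20) = 28.8325 m/s.
28.8325 m/s ÷ 0.44704 = 64.496 mph.

Maximum speed ≈ 64.5 mph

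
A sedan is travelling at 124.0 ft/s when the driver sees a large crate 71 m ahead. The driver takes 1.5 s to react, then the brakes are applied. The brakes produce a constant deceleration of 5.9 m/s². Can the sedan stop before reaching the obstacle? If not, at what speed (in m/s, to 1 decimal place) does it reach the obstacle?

124 ft/s × 0.3048 = 37.7952 m/s.
Reaction distance = 37.7952 × 1.5 = 56.693 m.
Braking distance needed to stop: v²/(2a) = 1428.477 / 11.800 = 121.057 m, so total needed = 56.693 + 121.057 = 177.750 m > 71 m — it cannot stop.
Distance remaining when braking begins: 71 − 56.693 = 14.307 m.
v² = v₀² − 2a·d = 1428.477 − 2 × 5.900 × 14.307 = 1259.654 m²/s².
v = √1259.654 = 35.492 m/s.

No — it strikes the obstacle at 35.5 m/s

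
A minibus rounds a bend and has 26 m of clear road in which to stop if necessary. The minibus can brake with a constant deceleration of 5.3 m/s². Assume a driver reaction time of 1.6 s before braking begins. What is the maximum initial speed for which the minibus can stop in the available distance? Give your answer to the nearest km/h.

Maximum speed ≈ 37 km/h

Stopping distance: v·t_r + v²/(2a) = 26 with t_r = 1.6 s and a = 5.300 m/s².
So v² + 16.960 v − 275.60 = 0.
Positive root: v = −a·t_r + √((a·t_r)² + 2a·d) = −8.480 + √(71.910 + 275.60) = 10.1616 m/s.
10.1616 m/s × 3.6 = 36.582 km/h.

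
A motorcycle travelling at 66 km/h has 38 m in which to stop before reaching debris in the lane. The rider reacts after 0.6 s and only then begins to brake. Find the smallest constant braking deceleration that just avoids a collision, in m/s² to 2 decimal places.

Required deceleration ≈ 6.22 m/s²

66 km/h ÷ 3.6 = 18.3333 m/s.
Distance covered during reaction = 18.3333 × 0.6 = 11.000 m.
Distance available for braking: 38 − 11.000 = 27.000 m.
v² = 2a·d ⇒ a = v²/(2d) = 18.3333² / (2 × 27.000) = 336.110 / 54.000 = 6.2243 m/s².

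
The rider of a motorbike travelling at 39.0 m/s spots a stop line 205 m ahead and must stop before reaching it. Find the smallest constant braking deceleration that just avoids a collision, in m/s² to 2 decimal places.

Required deceleration ≈ 3.71 m/s²

v² = 2a·d ⇒ a = v²/(2d) = 39.0000² / (2 × 205.000) = 1521.000 / 410.000 = 3.7098 m/s².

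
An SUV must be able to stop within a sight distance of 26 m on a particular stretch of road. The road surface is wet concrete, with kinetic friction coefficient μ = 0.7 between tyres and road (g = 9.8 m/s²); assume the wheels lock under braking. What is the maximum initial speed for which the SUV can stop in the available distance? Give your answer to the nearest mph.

Maximum speed ≈ 42 mph

a = μg = 0.7 × 9.8 = 6.860 m/s².
v²/(2a) = d ⇒ v = √(2 × 6.860 × 26) = √356.72 = 18.8870 m/s.
18.8870 m/s ÷ 0.44704 = 42.249 mph.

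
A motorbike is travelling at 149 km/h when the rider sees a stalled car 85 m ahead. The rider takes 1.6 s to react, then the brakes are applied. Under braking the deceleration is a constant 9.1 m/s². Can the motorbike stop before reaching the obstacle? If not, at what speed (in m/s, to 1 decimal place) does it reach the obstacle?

149 km/h ÷ 3.6 = 41.3889 m/s.
Reaction distance = 41.3889 × 1.6 = 66.222 m.
Braking distance needed to stop: v²/(2a) = 1713.041 / 18.200 = 94.123 m, so total needed = 66.222 + 94.123 = 160.345 m > 85 m — it cannot stop.
Distance remaining when braking begins: 85 − 66.222 = 18.778 m.
v² = v₀² − 2a·d = 1713.041 − 2 × 9.100 × 18.778 = 1371.281 m²/s².
v = √1371.281 = 37.031 m/s.

No — it strikes the obstacle at 37.0 m/s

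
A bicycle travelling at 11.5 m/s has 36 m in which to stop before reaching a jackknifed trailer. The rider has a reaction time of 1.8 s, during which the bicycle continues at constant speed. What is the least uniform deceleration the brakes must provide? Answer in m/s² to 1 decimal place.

Distance covered during reaction = 11.5000 × 1.8 = 20.700 m.
Distance available for braking: 36 − 20.700 = 15.300 m.
v² = 2a·d ⇒ a = v²/(2d) = 11.5000² / (2 × 15.300) = 132.250 / 30.600 = 4.3219 m/s².

Required deceleration ≈ 4.3 m/s²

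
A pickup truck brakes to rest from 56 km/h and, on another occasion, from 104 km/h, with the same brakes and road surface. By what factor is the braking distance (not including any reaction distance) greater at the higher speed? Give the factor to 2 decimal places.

Factor ≈ 3.45

Braking distance d = v²/(2a), so with a fixed, d ∝ v².
Factor = (104/56)² = 1.8571² = 3.4488.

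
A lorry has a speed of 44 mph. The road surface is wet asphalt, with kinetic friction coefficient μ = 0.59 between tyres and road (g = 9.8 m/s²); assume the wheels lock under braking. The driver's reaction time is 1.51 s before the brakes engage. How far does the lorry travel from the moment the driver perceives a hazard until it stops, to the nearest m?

44 mph × 0.44704 = 19.6698 m/s.
a = μg = 0.59 × 9.8 = 5.782 m/s².
Reaction distance = v·t_r = 19.6698 × 1.51 = 29.701 m.
Braking distance = v²/(2a) = 19.6698² / (2 × 5.782) = 386.901 / 11.564 = 33.457 m.
Total = 29.701 + 33.457 = 63.158 m.

Total stopping distance ≈ 63 m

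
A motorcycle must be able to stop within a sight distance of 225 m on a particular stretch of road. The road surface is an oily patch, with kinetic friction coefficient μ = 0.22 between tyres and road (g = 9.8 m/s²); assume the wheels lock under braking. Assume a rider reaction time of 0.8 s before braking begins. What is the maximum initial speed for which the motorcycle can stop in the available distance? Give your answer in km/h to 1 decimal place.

Maximum speed ≈ 106.1 km/h

a = μg = 0.22 × 9.8 = 2.156 m/s².
Stopping distance: v·t_r + v²/(2a) = 225 with t_r = 0.8 s and a = 2.156 m/s².
So v² + 3.450 v − 970.20 = 0.
Positive root: v = −a·t_r + √((a·t_r)² + 2a·d) = −1.725 + √(2.976 + 970.20) = 29.4708 m/s.
29.4708 m/s × 3.6 = 106.095 km/h.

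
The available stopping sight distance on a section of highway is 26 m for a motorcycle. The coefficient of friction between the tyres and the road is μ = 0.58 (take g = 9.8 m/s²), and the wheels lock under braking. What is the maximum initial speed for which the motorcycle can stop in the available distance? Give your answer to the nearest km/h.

Maximum speed ≈ 62 km/h

a = μg = 0.58 × 9.8 = 5.684 m/s².
v²/(2a) = d ⇒ v = √(2 × 5.684 × 26) = √295.57 = 17.1921 m/s.
17.1921 m/s × 3.6 = 61.892 km/h.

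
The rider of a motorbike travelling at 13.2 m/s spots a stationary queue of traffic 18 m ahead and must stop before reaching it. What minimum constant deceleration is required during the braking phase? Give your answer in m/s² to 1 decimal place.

v² = 2a·d ⇒ a = v²/(2d) = 13.2000² / (2 × 18.000) = 174.240 / 36.000 = 4.8400 m/s².

Required deceleration ≈ 4.8 m/s²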